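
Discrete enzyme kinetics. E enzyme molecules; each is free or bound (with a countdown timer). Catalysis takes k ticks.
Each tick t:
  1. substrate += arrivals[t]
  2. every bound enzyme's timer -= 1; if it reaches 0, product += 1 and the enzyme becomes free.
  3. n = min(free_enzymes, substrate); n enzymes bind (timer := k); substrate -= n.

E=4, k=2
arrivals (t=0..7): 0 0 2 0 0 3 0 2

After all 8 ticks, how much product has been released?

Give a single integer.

t=0: arr=0 -> substrate=0 bound=0 product=0
t=1: arr=0 -> substrate=0 bound=0 product=0
t=2: arr=2 -> substrate=0 bound=2 product=0
t=3: arr=0 -> substrate=0 bound=2 product=0
t=4: arr=0 -> substrate=0 bound=0 product=2
t=5: arr=3 -> substrate=0 bound=3 product=2
t=6: arr=0 -> substrate=0 bound=3 product=2
t=7: arr=2 -> substrate=0 bound=2 product=5

Answer: 5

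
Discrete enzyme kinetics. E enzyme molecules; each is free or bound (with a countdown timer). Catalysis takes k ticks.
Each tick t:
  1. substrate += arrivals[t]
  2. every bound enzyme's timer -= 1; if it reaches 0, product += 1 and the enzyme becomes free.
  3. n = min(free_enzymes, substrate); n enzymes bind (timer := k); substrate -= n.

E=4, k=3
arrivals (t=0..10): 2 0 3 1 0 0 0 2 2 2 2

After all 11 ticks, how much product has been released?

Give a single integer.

Answer: 8

Derivation:
t=0: arr=2 -> substrate=0 bound=2 product=0
t=1: arr=0 -> substrate=0 bound=2 product=0
t=2: arr=3 -> substrate=1 bound=4 product=0
t=3: arr=1 -> substrate=0 bound=4 product=2
t=4: arr=0 -> substrate=0 bound=4 product=2
t=5: arr=0 -> substrate=0 bound=2 product=4
t=6: arr=0 -> substrate=0 bound=0 product=6
t=7: arr=2 -> substrate=0 bound=2 product=6
t=8: arr=2 -> substrate=0 bound=4 product=6
t=9: arr=2 -> substrate=2 bound=4 product=6
t=10: arr=2 -> substrate=2 bound=4 product=8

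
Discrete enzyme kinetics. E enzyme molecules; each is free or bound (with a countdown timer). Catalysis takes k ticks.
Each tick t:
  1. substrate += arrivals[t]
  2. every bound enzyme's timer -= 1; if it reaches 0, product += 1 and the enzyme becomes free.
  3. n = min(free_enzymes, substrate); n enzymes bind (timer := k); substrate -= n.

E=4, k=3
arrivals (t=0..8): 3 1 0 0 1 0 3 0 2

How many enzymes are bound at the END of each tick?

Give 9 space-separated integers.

t=0: arr=3 -> substrate=0 bound=3 product=0
t=1: arr=1 -> substrate=0 bound=4 product=0
t=2: arr=0 -> substrate=0 bound=4 product=0
t=3: arr=0 -> substrate=0 bound=1 product=3
t=4: arr=1 -> substrate=0 bound=1 product=4
t=5: arr=0 -> substrate=0 bound=1 product=4
t=6: arr=3 -> substrate=0 bound=4 product=4
t=7: arr=0 -> substrate=0 bound=3 product=5
t=8: arr=2 -> substrate=1 bound=4 product=5

Answer: 3 4 4 1 1 1 4 3 4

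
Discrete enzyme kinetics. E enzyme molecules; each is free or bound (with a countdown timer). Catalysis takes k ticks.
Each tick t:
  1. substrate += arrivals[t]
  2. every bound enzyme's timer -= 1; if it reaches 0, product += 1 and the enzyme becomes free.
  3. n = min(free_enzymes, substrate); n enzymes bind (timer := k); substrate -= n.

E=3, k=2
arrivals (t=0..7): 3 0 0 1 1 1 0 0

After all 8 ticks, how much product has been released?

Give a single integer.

Answer: 6

Derivation:
t=0: arr=3 -> substrate=0 bound=3 product=0
t=1: arr=0 -> substrate=0 bound=3 product=0
t=2: arr=0 -> substrate=0 bound=0 product=3
t=3: arr=1 -> substrate=0 bound=1 product=3
t=4: arr=1 -> substrate=0 bound=2 product=3
t=5: arr=1 -> substrate=0 bound=2 product=4
t=6: arr=0 -> substrate=0 bound=1 product=5
t=7: arr=0 -> substrate=0 bound=0 product=6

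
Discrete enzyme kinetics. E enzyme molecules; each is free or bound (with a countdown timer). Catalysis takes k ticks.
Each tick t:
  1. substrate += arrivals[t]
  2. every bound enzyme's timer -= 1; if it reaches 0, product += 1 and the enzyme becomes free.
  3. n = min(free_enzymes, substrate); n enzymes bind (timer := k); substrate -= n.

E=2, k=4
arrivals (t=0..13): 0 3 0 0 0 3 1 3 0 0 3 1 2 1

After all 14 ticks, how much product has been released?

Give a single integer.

t=0: arr=0 -> substrate=0 bound=0 product=0
t=1: arr=3 -> substrate=1 bound=2 product=0
t=2: arr=0 -> substrate=1 bound=2 product=0
t=3: arr=0 -> substrate=1 bound=2 product=0
t=4: arr=0 -> substrate=1 bound=2 product=0
t=5: arr=3 -> substrate=2 bound=2 product=2
t=6: arr=1 -> substrate=3 bound=2 product=2
t=7: arr=3 -> substrate=6 bound=2 product=2
t=8: arr=0 -> substrate=6 bound=2 product=2
t=9: arr=0 -> substrate=4 bound=2 product=4
t=10: arr=3 -> substrate=7 bound=2 product=4
t=11: arr=1 -> substrate=8 bound=2 product=4
t=12: arr=2 -> substrate=10 bound=2 product=4
t=13: arr=1 -> substrate=9 bound=2 product=6

Answer: 6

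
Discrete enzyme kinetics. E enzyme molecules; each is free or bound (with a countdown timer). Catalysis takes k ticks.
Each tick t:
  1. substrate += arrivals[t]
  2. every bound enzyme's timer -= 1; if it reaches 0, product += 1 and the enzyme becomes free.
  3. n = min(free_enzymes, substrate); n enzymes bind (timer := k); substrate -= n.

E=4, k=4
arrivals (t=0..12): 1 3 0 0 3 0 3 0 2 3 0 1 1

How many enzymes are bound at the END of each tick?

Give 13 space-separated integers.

Answer: 1 4 4 4 4 3 4 4 4 4 4 4 4

Derivation:
t=0: arr=1 -> substrate=0 bound=1 product=0
t=1: arr=3 -> substrate=0 bound=4 product=0
t=2: arr=0 -> substrate=0 bound=4 product=0
t=3: arr=0 -> substrate=0 bound=4 product=0
t=4: arr=3 -> substrate=2 bound=4 product=1
t=5: arr=0 -> substrate=0 bound=3 product=4
t=6: arr=3 -> substrate=2 bound=4 product=4
t=7: arr=0 -> substrate=2 bound=4 product=4
t=8: arr=2 -> substrate=3 bound=4 product=5
t=9: arr=3 -> substrate=4 bound=4 product=7
t=10: arr=0 -> substrate=3 bound=4 product=8
t=11: arr=1 -> substrate=4 bound=4 product=8
t=12: arr=1 -> substrate=4 bound=4 product=9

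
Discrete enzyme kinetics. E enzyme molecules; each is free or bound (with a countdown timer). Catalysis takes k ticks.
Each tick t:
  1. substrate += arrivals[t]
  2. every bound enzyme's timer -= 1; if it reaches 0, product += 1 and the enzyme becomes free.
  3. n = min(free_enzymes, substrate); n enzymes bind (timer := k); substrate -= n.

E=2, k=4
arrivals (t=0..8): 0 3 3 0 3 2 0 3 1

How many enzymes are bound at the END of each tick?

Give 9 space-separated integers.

t=0: arr=0 -> substrate=0 bound=0 product=0
t=1: arr=3 -> substrate=1 bound=2 product=0
t=2: arr=3 -> substrate=4 bound=2 product=0
t=3: arr=0 -> substrate=4 bound=2 product=0
t=4: arr=3 -> substrate=7 bound=2 product=0
t=5: arr=2 -> substrate=7 bound=2 product=2
t=6: arr=0 -> substrate=7 bound=2 product=2
t=7: arr=3 -> substrate=10 bound=2 product=2
t=8: arr=1 -> substrate=11 bound=2 product=2

Answer: 0 2 2 2 2 2 2 2 2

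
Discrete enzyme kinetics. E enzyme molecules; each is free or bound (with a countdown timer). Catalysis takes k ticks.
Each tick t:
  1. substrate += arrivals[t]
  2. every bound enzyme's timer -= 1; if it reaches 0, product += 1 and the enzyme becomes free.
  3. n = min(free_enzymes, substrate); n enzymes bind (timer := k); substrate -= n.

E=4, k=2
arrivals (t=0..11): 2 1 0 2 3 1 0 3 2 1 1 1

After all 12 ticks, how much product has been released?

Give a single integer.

t=0: arr=2 -> substrate=0 bound=2 product=0
t=1: arr=1 -> substrate=0 bound=3 product=0
t=2: arr=0 -> substrate=0 bound=1 product=2
t=3: arr=2 -> substrate=0 bound=2 product=3
t=4: arr=3 -> substrate=1 bound=4 product=3
t=5: arr=1 -> substrate=0 bound=4 product=5
t=6: arr=0 -> substrate=0 bound=2 product=7
t=7: arr=3 -> substrate=0 bound=3 product=9
t=8: arr=2 -> substrate=1 bound=4 product=9
t=9: arr=1 -> substrate=0 bound=3 product=12
t=10: arr=1 -> substrate=0 bound=3 product=13
t=11: arr=1 -> substrate=0 bound=2 product=15

Answer: 15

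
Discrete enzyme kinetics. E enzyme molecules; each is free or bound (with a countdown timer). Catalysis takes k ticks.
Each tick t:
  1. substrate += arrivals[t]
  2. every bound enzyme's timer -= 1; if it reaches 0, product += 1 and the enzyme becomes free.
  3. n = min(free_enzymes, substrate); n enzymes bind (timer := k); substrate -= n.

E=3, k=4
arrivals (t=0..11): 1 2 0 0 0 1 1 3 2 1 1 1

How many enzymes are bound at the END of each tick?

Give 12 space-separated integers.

Answer: 1 3 3 3 2 1 2 3 3 3 3 3

Derivation:
t=0: arr=1 -> substrate=0 bound=1 product=0
t=1: arr=2 -> substrate=0 bound=3 product=0
t=2: arr=0 -> substrate=0 bound=3 product=0
t=3: arr=0 -> substrate=0 bound=3 product=0
t=4: arr=0 -> substrate=0 bound=2 product=1
t=5: arr=1 -> substrate=0 bound=1 product=3
t=6: arr=1 -> substrate=0 bound=2 product=3
t=7: arr=3 -> substrate=2 bound=3 product=3
t=8: arr=2 -> substrate=4 bound=3 product=3
t=9: arr=1 -> substrate=4 bound=3 product=4
t=10: arr=1 -> substrate=4 bound=3 product=5
t=11: arr=1 -> substrate=4 bound=3 product=6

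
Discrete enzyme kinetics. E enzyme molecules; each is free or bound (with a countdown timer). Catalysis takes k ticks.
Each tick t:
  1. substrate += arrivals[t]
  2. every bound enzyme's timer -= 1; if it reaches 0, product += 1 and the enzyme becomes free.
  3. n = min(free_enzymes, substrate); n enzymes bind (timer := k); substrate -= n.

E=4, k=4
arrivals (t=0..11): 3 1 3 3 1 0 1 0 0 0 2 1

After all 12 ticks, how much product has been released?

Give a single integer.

Answer: 8

Derivation:
t=0: arr=3 -> substrate=0 bound=3 product=0
t=1: arr=1 -> substrate=0 bound=4 product=0
t=2: arr=3 -> substrate=3 bound=4 product=0
t=3: arr=3 -> substrate=6 bound=4 product=0
t=4: arr=1 -> substrate=4 bound=4 product=3
t=5: arr=0 -> substrate=3 bound=4 product=4
t=6: arr=1 -> substrate=4 bound=4 product=4
t=7: arr=0 -> substrate=4 bound=4 product=4
t=8: arr=0 -> substrate=1 bound=4 product=7
t=9: arr=0 -> substrate=0 bound=4 product=8
t=10: arr=2 -> substrate=2 bound=4 product=8
t=11: arr=1 -> substrate=3 bound=4 product=8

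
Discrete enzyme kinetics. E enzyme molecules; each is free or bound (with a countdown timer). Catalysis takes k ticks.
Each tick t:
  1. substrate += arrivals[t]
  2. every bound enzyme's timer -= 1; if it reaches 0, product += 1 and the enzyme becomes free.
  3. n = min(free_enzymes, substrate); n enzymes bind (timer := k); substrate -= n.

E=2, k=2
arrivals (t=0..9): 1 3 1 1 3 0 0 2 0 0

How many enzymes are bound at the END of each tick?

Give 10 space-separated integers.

t=0: arr=1 -> substrate=0 bound=1 product=0
t=1: arr=3 -> substrate=2 bound=2 product=0
t=2: arr=1 -> substrate=2 bound=2 product=1
t=3: arr=1 -> substrate=2 bound=2 product=2
t=4: arr=3 -> substrate=4 bound=2 product=3
t=5: arr=0 -> substrate=3 bound=2 product=4
t=6: arr=0 -> substrate=2 bound=2 product=5
t=7: arr=2 -> substrate=3 bound=2 product=6
t=8: arr=0 -> substrate=2 bound=2 product=7
t=9: arr=0 -> substrate=1 bound=2 product=8

Answer: 1 2 2 2 2 2 2 2 2 2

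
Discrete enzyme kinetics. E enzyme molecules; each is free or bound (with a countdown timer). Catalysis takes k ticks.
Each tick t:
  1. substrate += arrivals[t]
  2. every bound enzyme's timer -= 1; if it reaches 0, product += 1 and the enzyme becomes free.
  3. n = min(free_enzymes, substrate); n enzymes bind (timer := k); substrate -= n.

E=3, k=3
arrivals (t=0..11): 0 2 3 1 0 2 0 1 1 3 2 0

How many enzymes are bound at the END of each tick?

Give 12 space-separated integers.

Answer: 0 2 3 3 3 3 3 3 3 3 3 3

Derivation:
t=0: arr=0 -> substrate=0 bound=0 product=0
t=1: arr=2 -> substrate=0 bound=2 product=0
t=2: arr=3 -> substrate=2 bound=3 product=0
t=3: arr=1 -> substrate=3 bound=3 product=0
t=4: arr=0 -> substrate=1 bound=3 product=2
t=5: arr=2 -> substrate=2 bound=3 product=3
t=6: arr=0 -> substrate=2 bound=3 product=3
t=7: arr=1 -> substrate=1 bound=3 product=5
t=8: arr=1 -> substrate=1 bound=3 product=6
t=9: arr=3 -> substrate=4 bound=3 product=6
t=10: arr=2 -> substrate=4 bound=3 product=8
t=11: arr=0 -> substrate=3 bound=3 product=9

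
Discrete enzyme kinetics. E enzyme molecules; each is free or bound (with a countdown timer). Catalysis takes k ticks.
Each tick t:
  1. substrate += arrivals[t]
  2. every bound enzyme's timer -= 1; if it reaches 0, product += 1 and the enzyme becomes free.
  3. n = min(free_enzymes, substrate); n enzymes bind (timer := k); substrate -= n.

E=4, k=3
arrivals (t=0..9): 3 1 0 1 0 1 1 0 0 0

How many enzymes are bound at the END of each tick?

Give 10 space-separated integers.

Answer: 3 4 4 2 1 2 2 2 1 0

Derivation:
t=0: arr=3 -> substrate=0 bound=3 product=0
t=1: arr=1 -> substrate=0 bound=4 product=0
t=2: arr=0 -> substrate=0 bound=4 product=0
t=3: arr=1 -> substrate=0 bound=2 product=3
t=4: arr=0 -> substrate=0 bound=1 product=4
t=5: arr=1 -> substrate=0 bound=2 product=4
t=6: arr=1 -> substrate=0 bound=2 product=5
t=7: arr=0 -> substrate=0 bound=2 product=5
t=8: arr=0 -> substrate=0 bound=1 product=6
t=9: arr=0 -> substrate=0 bound=0 product=7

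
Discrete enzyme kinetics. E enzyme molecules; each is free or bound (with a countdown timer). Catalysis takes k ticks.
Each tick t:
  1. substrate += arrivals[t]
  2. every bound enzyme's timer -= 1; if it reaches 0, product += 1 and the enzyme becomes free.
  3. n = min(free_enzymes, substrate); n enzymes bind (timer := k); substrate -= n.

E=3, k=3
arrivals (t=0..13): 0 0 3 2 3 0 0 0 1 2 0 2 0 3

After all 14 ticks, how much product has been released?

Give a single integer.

t=0: arr=0 -> substrate=0 bound=0 product=0
t=1: arr=0 -> substrate=0 bound=0 product=0
t=2: arr=3 -> substrate=0 bound=3 product=0
t=3: arr=2 -> substrate=2 bound=3 product=0
t=4: arr=3 -> substrate=5 bound=3 product=0
t=5: arr=0 -> substrate=2 bound=3 product=3
t=6: arr=0 -> substrate=2 bound=3 product=3
t=7: arr=0 -> substrate=2 bound=3 product=3
t=8: arr=1 -> substrate=0 bound=3 product=6
t=9: arr=2 -> substrate=2 bound=3 product=6
t=10: arr=0 -> substrate=2 bound=3 product=6
t=11: arr=2 -> substrate=1 bound=3 product=9
t=12: arr=0 -> substrate=1 bound=3 product=9
t=13: arr=3 -> substrate=4 bound=3 product=9

Answer: 9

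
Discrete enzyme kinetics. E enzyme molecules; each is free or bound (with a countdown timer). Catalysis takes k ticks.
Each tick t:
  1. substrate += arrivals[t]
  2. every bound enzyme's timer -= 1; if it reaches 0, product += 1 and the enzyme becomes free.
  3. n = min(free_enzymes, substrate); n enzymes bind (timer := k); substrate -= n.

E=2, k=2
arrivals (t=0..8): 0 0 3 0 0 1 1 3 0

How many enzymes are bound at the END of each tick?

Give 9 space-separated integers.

t=0: arr=0 -> substrate=0 bound=0 product=0
t=1: arr=0 -> substrate=0 bound=0 product=0
t=2: arr=3 -> substrate=1 bound=2 product=0
t=3: arr=0 -> substrate=1 bound=2 product=0
t=4: arr=0 -> substrate=0 bound=1 product=2
t=5: arr=1 -> substrate=0 bound=2 product=2
t=6: arr=1 -> substrate=0 bound=2 product=3
t=7: arr=3 -> substrate=2 bound=2 product=4
t=8: arr=0 -> substrate=1 bound=2 product=5

Answer: 0 0 2 2 1 2 2 2 2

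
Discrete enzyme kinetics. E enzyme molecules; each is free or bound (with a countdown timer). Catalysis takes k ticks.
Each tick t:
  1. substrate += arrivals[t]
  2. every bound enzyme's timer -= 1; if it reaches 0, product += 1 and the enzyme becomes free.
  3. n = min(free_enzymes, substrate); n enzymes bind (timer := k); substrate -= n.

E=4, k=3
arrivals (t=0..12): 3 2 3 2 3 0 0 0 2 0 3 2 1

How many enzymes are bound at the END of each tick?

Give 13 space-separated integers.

Answer: 3 4 4 4 4 4 4 4 4 4 4 4 4

Derivation:
t=0: arr=3 -> substrate=0 bound=3 product=0
t=1: arr=2 -> substrate=1 bound=4 product=0
t=2: arr=3 -> substrate=4 bound=4 product=0
t=3: arr=2 -> substrate=3 bound=4 product=3
t=4: arr=3 -> substrate=5 bound=4 product=4
t=5: arr=0 -> substrate=5 bound=4 product=4
t=6: arr=0 -> substrate=2 bound=4 product=7
t=7: arr=0 -> substrate=1 bound=4 product=8
t=8: arr=2 -> substrate=3 bound=4 product=8
t=9: arr=0 -> substrate=0 bound=4 product=11
t=10: arr=3 -> substrate=2 bound=4 product=12
t=11: arr=2 -> substrate=4 bound=4 product=12
t=12: arr=1 -> substrate=2 bound=4 product=15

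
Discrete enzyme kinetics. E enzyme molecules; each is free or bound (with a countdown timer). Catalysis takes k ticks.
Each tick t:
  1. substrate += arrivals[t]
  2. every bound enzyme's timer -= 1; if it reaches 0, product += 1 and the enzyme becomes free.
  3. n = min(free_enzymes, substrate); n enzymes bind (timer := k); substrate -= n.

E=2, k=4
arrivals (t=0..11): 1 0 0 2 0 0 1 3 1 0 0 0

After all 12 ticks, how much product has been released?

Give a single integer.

t=0: arr=1 -> substrate=0 bound=1 product=0
t=1: arr=0 -> substrate=0 bound=1 product=0
t=2: arr=0 -> substrate=0 bound=1 product=0
t=3: arr=2 -> substrate=1 bound=2 product=0
t=4: arr=0 -> substrate=0 bound=2 product=1
t=5: arr=0 -> substrate=0 bound=2 product=1
t=6: arr=1 -> substrate=1 bound=2 product=1
t=7: arr=3 -> substrate=3 bound=2 product=2
t=8: arr=1 -> substrate=3 bound=2 product=3
t=9: arr=0 -> substrate=3 bound=2 product=3
t=10: arr=0 -> substrate=3 bound=2 product=3
t=11: arr=0 -> substrate=2 bound=2 product=4

Answer: 4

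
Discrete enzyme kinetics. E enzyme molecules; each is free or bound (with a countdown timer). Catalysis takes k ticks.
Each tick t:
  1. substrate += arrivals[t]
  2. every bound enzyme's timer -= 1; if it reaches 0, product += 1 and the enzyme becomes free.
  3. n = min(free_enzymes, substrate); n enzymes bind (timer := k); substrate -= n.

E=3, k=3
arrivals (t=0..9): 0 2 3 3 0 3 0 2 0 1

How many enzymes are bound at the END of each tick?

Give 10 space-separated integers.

t=0: arr=0 -> substrate=0 bound=0 product=0
t=1: arr=2 -> substrate=0 bound=2 product=0
t=2: arr=3 -> substrate=2 bound=3 product=0
t=3: arr=3 -> substrate=5 bound=3 product=0
t=4: arr=0 -> substrate=3 bound=3 product=2
t=5: arr=3 -> substrate=5 bound=3 product=3
t=6: arr=0 -> substrate=5 bound=3 product=3
t=7: arr=2 -> substrate=5 bound=3 product=5
t=8: arr=0 -> substrate=4 bound=3 product=6
t=9: arr=1 -> substrate=5 bound=3 product=6

Answer: 0 2 3 3 3 3 3 3 3 3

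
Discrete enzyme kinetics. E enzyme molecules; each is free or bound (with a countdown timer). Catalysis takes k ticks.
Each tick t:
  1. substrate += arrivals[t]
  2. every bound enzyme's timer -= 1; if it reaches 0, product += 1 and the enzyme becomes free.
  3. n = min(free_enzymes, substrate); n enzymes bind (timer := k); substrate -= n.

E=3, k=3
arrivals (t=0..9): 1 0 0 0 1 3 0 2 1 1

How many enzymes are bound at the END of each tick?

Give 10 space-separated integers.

Answer: 1 1 1 0 1 3 3 3 3 3

Derivation:
t=0: arr=1 -> substrate=0 bound=1 product=0
t=1: arr=0 -> substrate=0 bound=1 product=0
t=2: arr=0 -> substrate=0 bound=1 product=0
t=3: arr=0 -> substrate=0 bound=0 product=1
t=4: arr=1 -> substrate=0 bound=1 product=1
t=5: arr=3 -> substrate=1 bound=3 product=1
t=6: arr=0 -> substrate=1 bound=3 product=1
t=7: arr=2 -> substrate=2 bound=3 product=2
t=8: arr=1 -> substrate=1 bound=3 product=4
t=9: arr=1 -> substrate=2 bound=3 product=4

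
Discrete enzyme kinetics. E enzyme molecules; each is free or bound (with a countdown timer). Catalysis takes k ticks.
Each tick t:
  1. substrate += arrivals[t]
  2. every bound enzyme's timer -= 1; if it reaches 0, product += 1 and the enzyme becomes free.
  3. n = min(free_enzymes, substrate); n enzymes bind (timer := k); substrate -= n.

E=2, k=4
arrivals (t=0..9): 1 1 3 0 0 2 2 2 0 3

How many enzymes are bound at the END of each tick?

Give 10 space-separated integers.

Answer: 1 2 2 2 2 2 2 2 2 2

Derivation:
t=0: arr=1 -> substrate=0 bound=1 product=0
t=1: arr=1 -> substrate=0 bound=2 product=0
t=2: arr=3 -> substrate=3 bound=2 product=0
t=3: arr=0 -> substrate=3 bound=2 product=0
t=4: arr=0 -> substrate=2 bound=2 product=1
t=5: arr=2 -> substrate=3 bound=2 product=2
t=6: arr=2 -> substrate=5 bound=2 product=2
t=7: arr=2 -> substrate=7 bound=2 product=2
t=8: arr=0 -> substrate=6 bound=2 product=3
t=9: arr=3 -> substrate=8 bound=2 product=4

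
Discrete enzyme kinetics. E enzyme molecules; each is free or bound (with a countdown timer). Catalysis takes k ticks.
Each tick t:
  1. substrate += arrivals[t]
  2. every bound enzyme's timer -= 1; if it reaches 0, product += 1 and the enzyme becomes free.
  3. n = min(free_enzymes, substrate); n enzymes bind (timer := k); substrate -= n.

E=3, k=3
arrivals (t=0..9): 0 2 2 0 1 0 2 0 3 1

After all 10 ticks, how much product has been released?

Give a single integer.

Answer: 6

Derivation:
t=0: arr=0 -> substrate=0 bound=0 product=0
t=1: arr=2 -> substrate=0 bound=2 product=0
t=2: arr=2 -> substrate=1 bound=3 product=0
t=3: arr=0 -> substrate=1 bound=3 product=0
t=4: arr=1 -> substrate=0 bound=3 product=2
t=5: arr=0 -> substrate=0 bound=2 product=3
t=6: arr=2 -> substrate=1 bound=3 product=3
t=7: arr=0 -> substrate=0 bound=2 product=5
t=8: arr=3 -> substrate=2 bound=3 product=5
t=9: arr=1 -> substrate=2 bound=3 product=6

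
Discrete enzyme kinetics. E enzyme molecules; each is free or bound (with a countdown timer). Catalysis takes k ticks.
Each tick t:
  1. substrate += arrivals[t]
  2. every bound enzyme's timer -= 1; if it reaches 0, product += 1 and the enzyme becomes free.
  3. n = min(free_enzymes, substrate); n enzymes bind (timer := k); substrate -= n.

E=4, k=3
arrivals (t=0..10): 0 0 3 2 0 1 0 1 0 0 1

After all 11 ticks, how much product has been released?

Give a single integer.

Answer: 7

Derivation:
t=0: arr=0 -> substrate=0 bound=0 product=0
t=1: arr=0 -> substrate=0 bound=0 product=0
t=2: arr=3 -> substrate=0 bound=3 product=0
t=3: arr=2 -> substrate=1 bound=4 product=0
t=4: arr=0 -> substrate=1 bound=4 product=0
t=5: arr=1 -> substrate=0 bound=3 product=3
t=6: arr=0 -> substrate=0 bound=2 product=4
t=7: arr=1 -> substrate=0 bound=3 product=4
t=8: arr=0 -> substrate=0 bound=1 product=6
t=9: arr=0 -> substrate=0 bound=1 product=6
t=10: arr=1 -> substrate=0 bound=1 product=7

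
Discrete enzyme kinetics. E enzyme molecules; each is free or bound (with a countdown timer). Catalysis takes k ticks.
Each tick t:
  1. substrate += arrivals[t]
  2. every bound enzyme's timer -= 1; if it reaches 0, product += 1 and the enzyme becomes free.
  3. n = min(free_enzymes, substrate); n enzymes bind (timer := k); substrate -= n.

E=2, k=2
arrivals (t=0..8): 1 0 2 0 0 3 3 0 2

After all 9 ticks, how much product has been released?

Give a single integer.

t=0: arr=1 -> substrate=0 bound=1 product=0
t=1: arr=0 -> substrate=0 bound=1 product=0
t=2: arr=2 -> substrate=0 bound=2 product=1
t=3: arr=0 -> substrate=0 bound=2 product=1
t=4: arr=0 -> substrate=0 bound=0 product=3
t=5: arr=3 -> substrate=1 bound=2 product=3
t=6: arr=3 -> substrate=4 bound=2 product=3
t=7: arr=0 -> substrate=2 bound=2 product=5
t=8: arr=2 -> substrate=4 bound=2 product=5

Answer: 5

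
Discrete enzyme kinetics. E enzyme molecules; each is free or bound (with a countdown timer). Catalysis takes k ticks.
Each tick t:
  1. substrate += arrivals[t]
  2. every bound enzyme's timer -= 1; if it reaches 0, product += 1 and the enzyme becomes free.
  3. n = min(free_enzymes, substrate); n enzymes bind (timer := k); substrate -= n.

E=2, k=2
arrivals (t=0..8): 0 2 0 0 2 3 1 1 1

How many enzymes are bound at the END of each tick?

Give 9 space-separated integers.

t=0: arr=0 -> substrate=0 bound=0 product=0
t=1: arr=2 -> substrate=0 bound=2 product=0
t=2: arr=0 -> substrate=0 bound=2 product=0
t=3: arr=0 -> substrate=0 bound=0 product=2
t=4: arr=2 -> substrate=0 bound=2 product=2
t=5: arr=3 -> substrate=3 bound=2 product=2
t=6: arr=1 -> substrate=2 bound=2 product=4
t=7: arr=1 -> substrate=3 bound=2 product=4
t=8: arr=1 -> substrate=2 bound=2 product=6

Answer: 0 2 2 0 2 2 2 2 2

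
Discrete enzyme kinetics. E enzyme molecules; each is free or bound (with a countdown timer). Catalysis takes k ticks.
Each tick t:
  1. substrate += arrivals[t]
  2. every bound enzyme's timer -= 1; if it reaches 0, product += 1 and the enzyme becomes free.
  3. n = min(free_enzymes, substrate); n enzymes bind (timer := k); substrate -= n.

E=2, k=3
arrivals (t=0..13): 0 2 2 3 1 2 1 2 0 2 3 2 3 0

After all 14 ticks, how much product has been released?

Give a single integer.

Answer: 8

Derivation:
t=0: arr=0 -> substrate=0 bound=0 product=0
t=1: arr=2 -> substrate=0 bound=2 product=0
t=2: arr=2 -> substrate=2 bound=2 product=0
t=3: arr=3 -> substrate=5 bound=2 product=0
t=4: arr=1 -> substrate=4 bound=2 product=2
t=5: arr=2 -> substrate=6 bound=2 product=2
t=6: arr=1 -> substrate=7 bound=2 product=2
t=7: arr=2 -> substrate=7 bound=2 product=4
t=8: arr=0 -> substrate=7 bound=2 product=4
t=9: arr=2 -> substrate=9 bound=2 product=4
t=10: arr=3 -> substrate=10 bound=2 product=6
t=11: arr=2 -> substrate=12 bound=2 product=6
t=12: arr=3 -> substrate=15 bound=2 product=6
t=13: arr=0 -> substrate=13 bound=2 product=8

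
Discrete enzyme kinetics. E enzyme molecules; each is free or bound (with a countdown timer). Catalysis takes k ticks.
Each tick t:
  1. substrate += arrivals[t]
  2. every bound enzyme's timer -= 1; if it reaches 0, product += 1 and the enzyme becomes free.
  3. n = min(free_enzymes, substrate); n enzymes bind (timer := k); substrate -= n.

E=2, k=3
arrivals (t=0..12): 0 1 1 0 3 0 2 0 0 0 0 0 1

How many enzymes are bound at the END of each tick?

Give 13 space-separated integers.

Answer: 0 1 2 2 2 2 2 2 2 2 2 1 2

Derivation:
t=0: arr=0 -> substrate=0 bound=0 product=0
t=1: arr=1 -> substrate=0 bound=1 product=0
t=2: arr=1 -> substrate=0 bound=2 product=0
t=3: arr=0 -> substrate=0 bound=2 product=0
t=4: arr=3 -> substrate=2 bound=2 product=1
t=5: arr=0 -> substrate=1 bound=2 product=2
t=6: arr=2 -> substrate=3 bound=2 product=2
t=7: arr=0 -> substrate=2 bound=2 product=3
t=8: arr=0 -> substrate=1 bound=2 product=4
t=9: arr=0 -> substrate=1 bound=2 product=4
t=10: arr=0 -> substrate=0 bound=2 product=5
t=11: arr=0 -> substrate=0 bound=1 product=6
t=12: arr=1 -> substrate=0 bound=2 product=6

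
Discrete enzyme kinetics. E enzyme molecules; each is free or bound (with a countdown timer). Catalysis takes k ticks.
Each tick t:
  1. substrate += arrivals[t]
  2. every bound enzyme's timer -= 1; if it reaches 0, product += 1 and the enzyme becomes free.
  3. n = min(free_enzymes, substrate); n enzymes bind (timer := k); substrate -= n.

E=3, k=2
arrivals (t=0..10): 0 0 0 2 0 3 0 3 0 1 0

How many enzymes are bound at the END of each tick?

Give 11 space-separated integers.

t=0: arr=0 -> substrate=0 bound=0 product=0
t=1: arr=0 -> substrate=0 bound=0 product=0
t=2: arr=0 -> substrate=0 bound=0 product=0
t=3: arr=2 -> substrate=0 bound=2 product=0
t=4: arr=0 -> substrate=0 bound=2 product=0
t=5: arr=3 -> substrate=0 bound=3 product=2
t=6: arr=0 -> substrate=0 bound=3 product=2
t=7: arr=3 -> substrate=0 bound=3 product=5
t=8: arr=0 -> substrate=0 bound=3 product=5
t=9: arr=1 -> substrate=0 bound=1 product=8
t=10: arr=0 -> substrate=0 bound=1 product=8

Answer: 0 0 0 2 2 3 3 3 3 1 1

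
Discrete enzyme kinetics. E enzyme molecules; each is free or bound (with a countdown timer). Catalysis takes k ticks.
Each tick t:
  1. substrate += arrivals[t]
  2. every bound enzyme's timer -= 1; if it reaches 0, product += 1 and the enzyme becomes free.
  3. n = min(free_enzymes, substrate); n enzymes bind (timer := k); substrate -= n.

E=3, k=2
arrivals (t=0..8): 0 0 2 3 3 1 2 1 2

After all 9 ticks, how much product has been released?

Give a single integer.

Answer: 8

Derivation:
t=0: arr=0 -> substrate=0 bound=0 product=0
t=1: arr=0 -> substrate=0 bound=0 product=0
t=2: arr=2 -> substrate=0 bound=2 product=0
t=3: arr=3 -> substrate=2 bound=3 product=0
t=4: arr=3 -> substrate=3 bound=3 product=2
t=5: arr=1 -> substrate=3 bound=3 product=3
t=6: arr=2 -> substrate=3 bound=3 product=5
t=7: arr=1 -> substrate=3 bound=3 product=6
t=8: arr=2 -> substrate=3 bound=3 product=8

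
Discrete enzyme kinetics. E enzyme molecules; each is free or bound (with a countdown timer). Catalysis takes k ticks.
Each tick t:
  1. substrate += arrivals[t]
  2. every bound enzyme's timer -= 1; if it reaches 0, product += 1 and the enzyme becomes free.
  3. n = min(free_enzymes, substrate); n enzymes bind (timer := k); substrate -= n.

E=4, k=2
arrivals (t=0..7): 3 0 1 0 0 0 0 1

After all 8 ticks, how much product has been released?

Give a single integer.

t=0: arr=3 -> substrate=0 bound=3 product=0
t=1: arr=0 -> substrate=0 bound=3 product=0
t=2: arr=1 -> substrate=0 bound=1 product=3
t=3: arr=0 -> substrate=0 bound=1 product=3
t=4: arr=0 -> substrate=0 bound=0 product=4
t=5: arr=0 -> substrate=0 bound=0 product=4
t=6: arr=0 -> substrate=0 bound=0 product=4
t=7: arr=1 -> substrate=0 bound=1 product=4

Answer: 4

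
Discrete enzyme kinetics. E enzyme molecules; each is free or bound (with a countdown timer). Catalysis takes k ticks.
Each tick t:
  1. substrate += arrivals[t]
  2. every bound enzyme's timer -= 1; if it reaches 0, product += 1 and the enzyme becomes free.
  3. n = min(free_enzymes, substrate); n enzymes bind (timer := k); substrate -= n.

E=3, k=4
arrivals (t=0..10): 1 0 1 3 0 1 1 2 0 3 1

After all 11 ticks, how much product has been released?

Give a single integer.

Answer: 5

Derivation:
t=0: arr=1 -> substrate=0 bound=1 product=0
t=1: arr=0 -> substrate=0 bound=1 product=0
t=2: arr=1 -> substrate=0 bound=2 product=0
t=3: arr=3 -> substrate=2 bound=3 product=0
t=4: arr=0 -> substrate=1 bound=3 product=1
t=5: arr=1 -> substrate=2 bound=3 product=1
t=6: arr=1 -> substrate=2 bound=3 product=2
t=7: arr=2 -> substrate=3 bound=3 product=3
t=8: arr=0 -> substrate=2 bound=3 product=4
t=9: arr=3 -> substrate=5 bound=3 product=4
t=10: arr=1 -> substrate=5 bound=3 product=5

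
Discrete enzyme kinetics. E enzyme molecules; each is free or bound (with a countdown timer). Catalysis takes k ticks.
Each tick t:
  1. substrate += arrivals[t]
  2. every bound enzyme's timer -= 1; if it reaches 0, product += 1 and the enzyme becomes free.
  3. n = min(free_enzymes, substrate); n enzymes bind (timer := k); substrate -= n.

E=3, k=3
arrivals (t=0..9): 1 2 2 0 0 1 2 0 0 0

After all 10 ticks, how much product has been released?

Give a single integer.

Answer: 7

Derivation:
t=0: arr=1 -> substrate=0 bound=1 product=0
t=1: arr=2 -> substrate=0 bound=3 product=0
t=2: arr=2 -> substrate=2 bound=3 product=0
t=3: arr=0 -> substrate=1 bound=3 product=1
t=4: arr=0 -> substrate=0 bound=2 product=3
t=5: arr=1 -> substrate=0 bound=3 product=3
t=6: arr=2 -> substrate=1 bound=3 product=4
t=7: arr=0 -> substrate=0 bound=3 product=5
t=8: arr=0 -> substrate=0 bound=2 product=6
t=9: arr=0 -> substrate=0 bound=1 product=7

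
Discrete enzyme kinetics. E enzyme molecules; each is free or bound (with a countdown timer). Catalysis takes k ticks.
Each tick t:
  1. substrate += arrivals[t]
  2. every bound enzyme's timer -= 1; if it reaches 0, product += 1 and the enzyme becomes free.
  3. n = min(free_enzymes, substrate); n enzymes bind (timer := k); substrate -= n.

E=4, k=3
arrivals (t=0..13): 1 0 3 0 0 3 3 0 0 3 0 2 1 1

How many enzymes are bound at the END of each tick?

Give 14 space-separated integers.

Answer: 1 1 4 3 3 3 4 4 3 4 4 4 4 4

Derivation:
t=0: arr=1 -> substrate=0 bound=1 product=0
t=1: arr=0 -> substrate=0 bound=1 product=0
t=2: arr=3 -> substrate=0 bound=4 product=0
t=3: arr=0 -> substrate=0 bound=3 product=1
t=4: arr=0 -> substrate=0 bound=3 product=1
t=5: arr=3 -> substrate=0 bound=3 product=4
t=6: arr=3 -> substrate=2 bound=4 product=4
t=7: arr=0 -> substrate=2 bound=4 product=4
t=8: arr=0 -> substrate=0 bound=3 product=7
t=9: arr=3 -> substrate=1 bound=4 product=8
t=10: arr=0 -> substrate=1 bound=4 product=8
t=11: arr=2 -> substrate=1 bound=4 product=10
t=12: arr=1 -> substrate=0 bound=4 product=12
t=13: arr=1 -> substrate=1 bound=4 product=12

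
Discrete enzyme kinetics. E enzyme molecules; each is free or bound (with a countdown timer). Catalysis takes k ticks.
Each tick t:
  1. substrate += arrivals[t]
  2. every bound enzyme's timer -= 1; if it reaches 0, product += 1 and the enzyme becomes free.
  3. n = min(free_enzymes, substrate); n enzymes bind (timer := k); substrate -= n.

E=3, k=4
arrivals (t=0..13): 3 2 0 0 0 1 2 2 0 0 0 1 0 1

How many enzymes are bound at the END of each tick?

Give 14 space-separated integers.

t=0: arr=3 -> substrate=0 bound=3 product=0
t=1: arr=2 -> substrate=2 bound=3 product=0
t=2: arr=0 -> substrate=2 bound=3 product=0
t=3: arr=0 -> substrate=2 bound=3 product=0
t=4: arr=0 -> substrate=0 bound=2 product=3
t=5: arr=1 -> substrate=0 bound=3 product=3
t=6: arr=2 -> substrate=2 bound=3 product=3
t=7: arr=2 -> substrate=4 bound=3 product=3
t=8: arr=0 -> substrate=2 bound=3 product=5
t=9: arr=0 -> substrate=1 bound=3 product=6
t=10: arr=0 -> substrate=1 bound=3 product=6
t=11: arr=1 -> substrate=2 bound=3 product=6
t=12: arr=0 -> substrate=0 bound=3 product=8
t=13: arr=1 -> substrate=0 bound=3 product=9

Answer: 3 3 3 3 2 3 3 3 3 3 3 3 3 3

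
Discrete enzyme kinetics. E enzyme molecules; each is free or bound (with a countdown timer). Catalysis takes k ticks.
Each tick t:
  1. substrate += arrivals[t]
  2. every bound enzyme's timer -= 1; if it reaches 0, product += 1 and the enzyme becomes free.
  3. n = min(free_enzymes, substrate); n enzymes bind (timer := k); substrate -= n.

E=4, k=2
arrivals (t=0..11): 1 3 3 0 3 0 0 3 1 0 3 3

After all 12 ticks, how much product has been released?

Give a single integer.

t=0: arr=1 -> substrate=0 bound=1 product=0
t=1: arr=3 -> substrate=0 bound=4 product=0
t=2: arr=3 -> substrate=2 bound=4 product=1
t=3: arr=0 -> substrate=0 bound=3 product=4
t=4: arr=3 -> substrate=1 bound=4 product=5
t=5: arr=0 -> substrate=0 bound=3 product=7
t=6: arr=0 -> substrate=0 bound=1 product=9
t=7: arr=3 -> substrate=0 bound=3 product=10
t=8: arr=1 -> substrate=0 bound=4 product=10
t=9: arr=0 -> substrate=0 bound=1 product=13
t=10: arr=3 -> substrate=0 bound=3 product=14
t=11: arr=3 -> substrate=2 bound=4 product=14

Answer: 14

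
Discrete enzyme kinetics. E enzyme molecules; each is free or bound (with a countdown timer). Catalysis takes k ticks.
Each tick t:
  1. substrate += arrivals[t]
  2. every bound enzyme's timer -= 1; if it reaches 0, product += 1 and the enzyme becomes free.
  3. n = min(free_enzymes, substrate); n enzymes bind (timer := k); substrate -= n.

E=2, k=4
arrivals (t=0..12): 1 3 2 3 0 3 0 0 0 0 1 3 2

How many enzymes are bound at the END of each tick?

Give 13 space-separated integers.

Answer: 1 2 2 2 2 2 2 2 2 2 2 2 2

Derivation:
t=0: arr=1 -> substrate=0 bound=1 product=0
t=1: arr=3 -> substrate=2 bound=2 product=0
t=2: arr=2 -> substrate=4 bound=2 product=0
t=3: arr=3 -> substrate=7 bound=2 product=0
t=4: arr=0 -> substrate=6 bound=2 product=1
t=5: arr=3 -> substrate=8 bound=2 product=2
t=6: arr=0 -> substrate=8 bound=2 product=2
t=7: arr=0 -> substrate=8 bound=2 product=2
t=8: arr=0 -> substrate=7 bound=2 product=3
t=9: arr=0 -> substrate=6 bound=2 product=4
t=10: arr=1 -> substrate=7 bound=2 product=4
t=11: arr=3 -> substrate=10 bound=2 product=4
t=12: arr=2 -> substrate=11 bound=2 product=5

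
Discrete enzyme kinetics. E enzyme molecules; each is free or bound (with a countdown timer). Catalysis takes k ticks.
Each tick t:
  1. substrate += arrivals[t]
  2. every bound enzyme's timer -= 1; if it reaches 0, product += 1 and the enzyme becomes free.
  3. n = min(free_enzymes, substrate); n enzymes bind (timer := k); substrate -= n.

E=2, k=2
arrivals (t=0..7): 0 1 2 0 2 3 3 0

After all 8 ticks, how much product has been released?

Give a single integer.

t=0: arr=0 -> substrate=0 bound=0 product=0
t=1: arr=1 -> substrate=0 bound=1 product=0
t=2: arr=2 -> substrate=1 bound=2 product=0
t=3: arr=0 -> substrate=0 bound=2 product=1
t=4: arr=2 -> substrate=1 bound=2 product=2
t=5: arr=3 -> substrate=3 bound=2 product=3
t=6: arr=3 -> substrate=5 bound=2 product=4
t=7: arr=0 -> substrate=4 bound=2 product=5

Answer: 5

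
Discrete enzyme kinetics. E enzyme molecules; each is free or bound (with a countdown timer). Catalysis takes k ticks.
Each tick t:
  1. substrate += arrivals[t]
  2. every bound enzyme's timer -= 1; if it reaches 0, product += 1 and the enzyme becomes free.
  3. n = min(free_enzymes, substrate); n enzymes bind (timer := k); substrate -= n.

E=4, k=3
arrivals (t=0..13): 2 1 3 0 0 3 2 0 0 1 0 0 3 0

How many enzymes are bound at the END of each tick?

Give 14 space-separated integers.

Answer: 2 3 4 4 3 4 4 4 3 2 2 1 3 3

Derivation:
t=0: arr=2 -> substrate=0 bound=2 product=0
t=1: arr=1 -> substrate=0 bound=3 product=0
t=2: arr=3 -> substrate=2 bound=4 product=0
t=3: arr=0 -> substrate=0 bound=4 product=2
t=4: arr=0 -> substrate=0 bound=3 product=3
t=5: arr=3 -> substrate=1 bound=4 product=4
t=6: arr=2 -> substrate=1 bound=4 product=6
t=7: arr=0 -> substrate=1 bound=4 product=6
t=8: arr=0 -> substrate=0 bound=3 product=8
t=9: arr=1 -> substrate=0 bound=2 product=10
t=10: arr=0 -> substrate=0 bound=2 product=10
t=11: arr=0 -> substrate=0 bound=1 product=11
t=12: arr=3 -> substrate=0 bound=3 product=12
t=13: arr=0 -> substrate=0 bound=3 product=12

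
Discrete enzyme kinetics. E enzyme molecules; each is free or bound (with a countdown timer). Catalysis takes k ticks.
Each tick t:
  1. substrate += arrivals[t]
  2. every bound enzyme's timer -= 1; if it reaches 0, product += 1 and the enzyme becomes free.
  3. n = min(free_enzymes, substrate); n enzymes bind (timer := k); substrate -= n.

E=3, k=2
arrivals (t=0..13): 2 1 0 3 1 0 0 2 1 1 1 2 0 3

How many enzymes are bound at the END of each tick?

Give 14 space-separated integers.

t=0: arr=2 -> substrate=0 bound=2 product=0
t=1: arr=1 -> substrate=0 bound=3 product=0
t=2: arr=0 -> substrate=0 bound=1 product=2
t=3: arr=3 -> substrate=0 bound=3 product=3
t=4: arr=1 -> substrate=1 bound=3 product=3
t=5: arr=0 -> substrate=0 bound=1 product=6
t=6: arr=0 -> substrate=0 bound=1 product=6
t=7: arr=2 -> substrate=0 bound=2 product=7
t=8: arr=1 -> substrate=0 bound=3 product=7
t=9: arr=1 -> substrate=0 bound=2 product=9
t=10: arr=1 -> substrate=0 bound=2 product=10
t=11: arr=2 -> substrate=0 bound=3 product=11
t=12: arr=0 -> substrate=0 bound=2 product=12
t=13: arr=3 -> substrate=0 bound=3 product=14

Answer: 2 3 1 3 3 1 1 2 3 2 2 3 2 3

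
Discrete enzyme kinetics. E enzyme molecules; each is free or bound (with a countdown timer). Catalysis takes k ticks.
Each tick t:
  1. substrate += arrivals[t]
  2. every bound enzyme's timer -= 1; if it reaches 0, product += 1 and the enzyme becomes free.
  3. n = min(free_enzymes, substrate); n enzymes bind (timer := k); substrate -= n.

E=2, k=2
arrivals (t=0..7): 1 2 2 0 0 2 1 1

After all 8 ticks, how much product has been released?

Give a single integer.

t=0: arr=1 -> substrate=0 bound=1 product=0
t=1: arr=2 -> substrate=1 bound=2 product=0
t=2: arr=2 -> substrate=2 bound=2 product=1
t=3: arr=0 -> substrate=1 bound=2 product=2
t=4: arr=0 -> substrate=0 bound=2 product=3
t=5: arr=2 -> substrate=1 bound=2 product=4
t=6: arr=1 -> substrate=1 bound=2 product=5
t=7: arr=1 -> substrate=1 bound=2 product=6

Answer: 6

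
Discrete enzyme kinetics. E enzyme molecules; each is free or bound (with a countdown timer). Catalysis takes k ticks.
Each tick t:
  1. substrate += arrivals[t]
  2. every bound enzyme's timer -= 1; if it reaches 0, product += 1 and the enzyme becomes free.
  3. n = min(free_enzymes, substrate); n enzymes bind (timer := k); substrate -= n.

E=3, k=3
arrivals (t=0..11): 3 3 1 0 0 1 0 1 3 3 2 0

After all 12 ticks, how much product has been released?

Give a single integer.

t=0: arr=3 -> substrate=0 bound=3 product=0
t=1: arr=3 -> substrate=3 bound=3 product=0
t=2: arr=1 -> substrate=4 bound=3 product=0
t=3: arr=0 -> substrate=1 bound=3 product=3
t=4: arr=0 -> substrate=1 bound=3 product=3
t=5: arr=1 -> substrate=2 bound=3 product=3
t=6: arr=0 -> substrate=0 bound=2 product=6
t=7: arr=1 -> substrate=0 bound=3 product=6
t=8: arr=3 -> substrate=3 bound=3 product=6
t=9: arr=3 -> substrate=4 bound=3 product=8
t=10: arr=2 -> substrate=5 bound=3 product=9
t=11: arr=0 -> substrate=5 bound=3 product=9

Answer: 9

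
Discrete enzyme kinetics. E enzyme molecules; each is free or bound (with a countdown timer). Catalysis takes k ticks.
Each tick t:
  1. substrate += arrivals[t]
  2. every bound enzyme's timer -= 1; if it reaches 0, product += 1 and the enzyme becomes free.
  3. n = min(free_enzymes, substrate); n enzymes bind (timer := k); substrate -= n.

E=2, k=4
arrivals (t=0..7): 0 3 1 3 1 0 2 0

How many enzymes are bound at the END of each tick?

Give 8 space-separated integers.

t=0: arr=0 -> substrate=0 bound=0 product=0
t=1: arr=3 -> substrate=1 bound=2 product=0
t=2: arr=1 -> substrate=2 bound=2 product=0
t=3: arr=3 -> substrate=5 bound=2 product=0
t=4: arr=1 -> substrate=6 bound=2 product=0
t=5: arr=0 -> substrate=4 bound=2 product=2
t=6: arr=2 -> substrate=6 bound=2 product=2
t=7: arr=0 -> substrate=6 bound=2 product=2

Answer: 0 2 2 2 2 2 2 2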